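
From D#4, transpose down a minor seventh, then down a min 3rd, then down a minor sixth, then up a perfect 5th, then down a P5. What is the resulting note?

Down a minor seventh from D#4: E#3 (10 semitones down).
A minor third down from E#3 is C##3.
A minor sixth down from C##3 is E##2.
Up a perfect fifth from E##2: B##2 (7 semitones up).
B##2 down a perfect fifth → E##2 (7 semitones).

E##2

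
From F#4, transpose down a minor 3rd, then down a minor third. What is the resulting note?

Down a minor third from F#4: D#4 (3 semitones down).
A minor third down from D#4 is B#3.

B#3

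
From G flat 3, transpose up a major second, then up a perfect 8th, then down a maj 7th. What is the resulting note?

Gb3 up a major second → Ab3 (2 semitones).
A perfect octave up from Ab3 is Ab4.
Down a major seventh from Ab4: Bbb3 (11 semitones down).

B double-flat 3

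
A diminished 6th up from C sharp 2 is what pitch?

A flat 2

Six letter names up from C: A.
Moving 7 semitones up from C#2 (the size of a diminished sixth) reaches Ab2.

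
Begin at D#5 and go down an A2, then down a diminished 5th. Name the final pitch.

D#5 down an augmented second → C5 (3 semitones).
A diminished fifth down from C5 is F#4.

F#4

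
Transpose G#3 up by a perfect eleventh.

The eleventh's letter: G up four letter names plus an octave → C.
A perfect eleventh is 17 semitones; 17 semitones up from G#3 gives C#5.

C#5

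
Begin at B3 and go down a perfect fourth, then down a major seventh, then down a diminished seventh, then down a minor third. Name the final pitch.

B3 down a perfect fourth → F#3 (5 semitones).
Down a major seventh from F#3: G2 (11 semitones down).
Down a diminished seventh from G2: A#1 (9 semitones down).
Down a minor third from A#1: F##1 (3 semitones down).

F##1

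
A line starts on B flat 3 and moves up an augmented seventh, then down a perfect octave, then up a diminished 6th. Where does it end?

Up an augmented seventh from Bb3: A#4 (12 semitones up).
A perfect octave down from A#4 is A#3.
A#3 up a diminished sixth → F4 (7 semitones).

F 4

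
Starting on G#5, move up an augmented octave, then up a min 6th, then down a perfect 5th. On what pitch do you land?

Up an augmented octave from G#5: G##6 (13 semitones up).
Up a minor sixth from G##6: E#7 (8 semitones up).
Down a perfect fifth from E#7: A#6 (7 semitones down).

A#6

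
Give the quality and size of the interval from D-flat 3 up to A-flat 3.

D to A spans five letter names (D-E-F-G-A), so the interval is some kind of fifth.
Counting semitones, Db3→Ab3 is 7, which is the perfect fifth.

perfect fifth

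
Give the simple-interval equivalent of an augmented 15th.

A8

Each octave removed subtracts seven from the number: 15 − 7 = 8.
Quality carries through unchanged, so the simple form is an augmented octave.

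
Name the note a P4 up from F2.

Four letter names up from F: B.
A perfect fourth spans 5 semitones, so from F2 the target pitch is Bb2.

Bb2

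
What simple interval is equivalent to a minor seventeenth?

minor 3rd

Each octave removed subtracts seven from the number: 17 − 14 = 3.
So a minor seventeenth is 2 octaves plus a minor third. The quality is unchanged.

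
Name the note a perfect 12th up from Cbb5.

Gbb6

Counting five letter names plus an octave up from C lands on G.
Moving 19 semitones up from Cbb5 (the size of a perfect twelfth) reaches Gbb6.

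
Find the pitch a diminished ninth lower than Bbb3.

A2

The ninth's letter: B down two letter names plus an octave → A.
A diminished ninth spans 12 semitones, so from Bbb3 the target pitch is A2.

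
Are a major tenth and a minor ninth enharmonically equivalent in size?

A major tenth is 16 semitones but a minor ninth is 13 semitones — different sizes.

No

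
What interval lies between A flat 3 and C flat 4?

minor third

A to C spans three letter names (A-B-C) — that makes it a third of some quality.
At 3 semitones, Ab3→Cb4 falls one short of a major third: minor.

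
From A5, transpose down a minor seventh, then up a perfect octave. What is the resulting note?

A minor seventh down from A5 is B4.
B4 up a perfect octave → B5 (12 semitones).

B5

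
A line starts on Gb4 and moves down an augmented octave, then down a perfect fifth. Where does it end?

Cbb3

Gb4 down an augmented octave → Gbb3 (13 semitones).
Down a perfect fifth from Gbb3: Cbb3 (7 semitones down).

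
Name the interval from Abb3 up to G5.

A to G spans seven letter names (A-B-C-D-E-F-G), plus an octave, so the interval is some kind of fourteenth.
A major fourteenth would be 23 semitones; Abb3 to G5 is 24, one semitone wider, so the interval is augmented.
(Equivalently, a compound augmented seventh: an augmented seventh plus an octave.)

augmented fourteenth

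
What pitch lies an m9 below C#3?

B#1

Counting two letter names plus an octave down from C lands on B.
A minor ninth spans 13 semitones, so from C#3 the target pitch is B#1.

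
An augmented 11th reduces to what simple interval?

Take out an octave (7 from the number): 11 − 7 = 4.
So an augmented eleventh is an octave plus an augmented fourth. The quality is unchanged.

augmented 4th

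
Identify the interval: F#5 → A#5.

major 3rd

F to A spans three letter names (F-G-A): a third.
F#5 to A#5 is 4 semitones, matching the major third exactly, so the quality is major.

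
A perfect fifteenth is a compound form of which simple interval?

Take out an octave (7 from the number): 15 − 7 = 8.
So a perfect fifteenth is an octave plus a perfect octave. The quality is unchanged.

perfect 8th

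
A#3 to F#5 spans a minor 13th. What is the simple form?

Subtracting seven from the interval number removes an octave: 13 − 7 = 6.
So a minor thirteenth is an octave plus a minor sixth. The quality is unchanged.

minor 6th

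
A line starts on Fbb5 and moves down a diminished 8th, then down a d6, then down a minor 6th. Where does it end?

C#3

Down a diminished octave from Fbb5: Fb4 (11 semitones down).
Fb4 down a diminished sixth → A3 (7 semitones).
Down a minor sixth from A3: C#3 (8 semitones down).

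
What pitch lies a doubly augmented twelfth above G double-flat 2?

D 4

Five letters up from G (plus an octave) reaches D.
A doubly augmented twelfth spans 21 semitones, so from Gbb2 the target pitch is D4.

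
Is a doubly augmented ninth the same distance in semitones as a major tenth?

Yes

A doubly augmented ninth spans 16 semitones, and a major tenth also spans 16 semitones — they're enharmonic.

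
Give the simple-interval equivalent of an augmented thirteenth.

Subtracting seven from the interval number removes an octave: 13 − 7 = 6.
So an augmented thirteenth is an octave plus an augmented sixth. The quality is unchanged.

augmented sixth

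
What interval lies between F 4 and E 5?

major 7th

F to E spans seven letter names (F-G-A-B-C-D-E), so the interval is some kind of seventh.
Counting semitones, F4→E5 is 11, which is the major seventh.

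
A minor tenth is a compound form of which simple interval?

Each octave removed subtracts seven from the number: 10 − 7 = 3.
Quality carries through unchanged, so the simple form is a minor third.

m3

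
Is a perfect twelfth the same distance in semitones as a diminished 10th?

No

A perfect twelfth spans 19 semitones; a diminished tenth spans 14 semitones. They differ by 5.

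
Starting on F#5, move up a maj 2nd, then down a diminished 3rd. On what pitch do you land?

E##5

Up a major second from F#5: G#5 (2 semitones up).
Down a diminished third from G#5: E##5 (2 semitones down).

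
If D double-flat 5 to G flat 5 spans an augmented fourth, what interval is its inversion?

The rule of nine gives the new number: 9 − 4 = 5, so a fourth becomes a fifth.
The quality also flips — augmented becomes diminished — giving a diminished fifth.

diminished fifth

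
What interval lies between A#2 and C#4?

A to C spans three letter names (A-B-C), plus an octave — that makes it a tenth of some quality.
A#2 to C#4 is 15 semitones, a half step short of the major tenth (16), so this is minor.
(Equivalently, a compound minor third: a minor third plus an octave.)

m10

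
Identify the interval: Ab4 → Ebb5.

diminished fifth

A to E spans five letter names (A-B-C-D-E): a fifth.
A perfect fifth would be 7 semitones; Ab4 to Ebb5 is 6, one semitone narrower, so the interval is diminished.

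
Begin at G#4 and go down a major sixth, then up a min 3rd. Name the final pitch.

D4

A major sixth down from G#4 is B3.
B3 up a minor third → D4 (3 semitones).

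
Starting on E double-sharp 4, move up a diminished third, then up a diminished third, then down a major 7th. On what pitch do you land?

C flat 4

A diminished third up from E##4 is G#4.
Up a diminished third from G#4: Bb4 (2 semitones up).
Bb4 down a major seventh → Cb4 (11 semitones).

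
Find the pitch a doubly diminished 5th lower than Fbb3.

The fifth takes the letter from F down to B.
Moving 5 semitones down from Fbb3 (the size of a doubly diminished fifth) reaches Bb2.

Bb2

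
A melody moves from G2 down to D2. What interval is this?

perfect fourth

Descending from G2 to D2 is the same interval as ascending D2 to G2.
D to G spans four letter names (D-E-F-G), so the interval is some kind of fourth.
Counting semitones, D2→G2 is 5, which is the perfect fourth.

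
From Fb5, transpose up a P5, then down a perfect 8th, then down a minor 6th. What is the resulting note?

Eb4

Up a perfect fifth from Fb5: Cb6 (7 semitones up).
Down a perfect octave from Cb6: Cb5 (12 semitones down).
Down a minor sixth from Cb5: Eb4 (8 semitones down).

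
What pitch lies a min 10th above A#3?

The tenth's letter: A up three letter names plus an octave → C.
A minor tenth spans 15 semitones, so from A#3 the target pitch is C#5.

C#5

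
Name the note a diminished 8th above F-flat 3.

The letter stays F (same as the start), shifted an octave up.
A diminished octave spans 11 semitones, so from Fb3 the target pitch is Fbb4.

F-double-flat 4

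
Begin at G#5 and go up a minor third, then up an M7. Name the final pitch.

G#5 up a minor third → B5 (3 semitones).
A major seventh up from B5 is A#6.

A#6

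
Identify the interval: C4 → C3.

perfect octave

Descending from C4 to C3 is the same interval as ascending C3 to C4.
C to C is the same letter name, plus an octave — that makes it an octave of some quality.
C3 to C4 is 12 semitones, matching the perfect octave exactly, so the quality is perfect.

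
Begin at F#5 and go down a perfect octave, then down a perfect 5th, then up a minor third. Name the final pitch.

Down a perfect octave from F#5: F#4 (12 semitones down).
A perfect fifth down from F#4 is B3.
B3 up a minor third → D4 (3 semitones).

D4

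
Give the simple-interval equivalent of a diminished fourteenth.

Each octave removed subtracts seven from the number: 14 − 7 = 7.
So a diminished fourteenth is an octave plus a diminished seventh. The quality is unchanged.

diminished seventh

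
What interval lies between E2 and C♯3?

E to C spans six letter names (E-F-G-A-B-C), so the interval is some kind of sixth.
E2 to C#3 is 9 semitones, matching the major sixth exactly, so the quality is major.

major sixth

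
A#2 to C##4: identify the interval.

major 10th

A to C spans three letter names (A-B-C), plus an octave: a tenth.
The major tenth spans 16 semitones, and A#2 to C##4 is exactly 16 semitones — so this is a major tenth.
(Equivalently, a compound major third: a major third plus an octave.)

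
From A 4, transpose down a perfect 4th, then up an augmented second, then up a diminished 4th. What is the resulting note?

B 4

A perfect fourth down from A4 is E4.
Up an augmented second from E4: F##4 (3 semitones up).
Up a diminished fourth from F##4: B4 (4 semitones up).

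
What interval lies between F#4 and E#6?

M14

F to E spans seven letter names (F-G-A-B-C-D-E), plus an octave, so the interval is some kind of fourteenth.
Counting semitones, F#4→E#6 is 23, which is the major fourteenth.
(Equivalently, a compound major seventh: a major seventh plus an octave.)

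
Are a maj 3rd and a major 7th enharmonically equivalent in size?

No

A major third is 4 semitones but a major seventh is 11 semitones — different sizes.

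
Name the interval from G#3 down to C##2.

diminished 12th

Descending from G#3 to C##2 is the same interval as ascending C##2 to G#3.
C to G spans five letter names (C-D-E-F-G), plus an octave, so the interval is some kind of twelfth.
C##2 to G#3 spans 18 semitones — one semitone narrower than the perfect twelfth (19) — giving a diminished twelfth.
(Equivalently, a compound diminished fifth: a diminished fifth plus an octave.)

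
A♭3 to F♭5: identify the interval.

A to F spans six letter names (A-B-C-D-E-F), plus an octave: a thirteenth.
Ab3 to Fb5 is 20 semitones, a half step short of the major thirteenth (21), so this is minor.
(Equivalently, a compound minor sixth: a minor sixth plus an octave.)

m13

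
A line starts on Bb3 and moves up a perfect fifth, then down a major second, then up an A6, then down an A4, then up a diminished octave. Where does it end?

A perfect fifth up from Bb3 is F4.
A major second down from F4 is Eb4.
Eb4 up an augmented sixth → C#5 (10 semitones).
An augmented fourth down from C#5 is G4.
G4 up a diminished octave → Gb5 (11 semitones).

Gb5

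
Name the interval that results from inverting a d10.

First reduce the compound diminished tenth to its simple form, a diminished third.
Inverted interval numbers add to nine, so a third pairs with a sixth (3 + 6 = 9).
Quality inverts too: diminished becomes augmented. That makes the inversion an augmented sixth.

augmented sixth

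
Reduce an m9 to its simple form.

Take out an octave (7 from the number): 9 − 7 = 2.
So a minor ninth is an octave plus a minor second. The quality is unchanged.

m2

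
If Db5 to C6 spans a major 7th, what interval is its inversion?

minor second

Inverted interval numbers add to nine, so a seventh pairs with a second (7 + 2 = 9).
And major becomes minor under inversion, so we get a minor second.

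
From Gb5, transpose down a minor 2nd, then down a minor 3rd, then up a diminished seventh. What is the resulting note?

A minor second down from Gb5 is F5.
Down a minor third from F5: D5 (3 semitones down).
A diminished seventh up from D5 is Cb6.

Cb6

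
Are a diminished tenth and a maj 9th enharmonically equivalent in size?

Yes

Both span 14 semitones: a diminished tenth and a major ninth are the same chromatic distance.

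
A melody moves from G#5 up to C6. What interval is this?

diminished 4th

G to C spans four letter names (G-A-B-C): a fourth.
A perfect fourth would be 5 semitones; G#5 to C6 is 4, one semitone narrower, so the interval is diminished.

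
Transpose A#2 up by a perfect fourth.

D#3

Four letter names up from A: D.
Moving 5 semitones up from A#2 (the size of a perfect fourth) reaches D#3.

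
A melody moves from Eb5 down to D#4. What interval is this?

Descending from Eb5 to D#4 is the same interval as ascending D#4 to Eb5.
D to E spans two letter names (D-E), plus an octave: a ninth.
The major ninth is 14 semitones; here we have 12, two semitones narrower: diminished.

diminished ninth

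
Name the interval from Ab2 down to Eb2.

P4

Descending from Ab2 to Eb2 is the same interval as ascending Eb2 to Ab2.
E to A spans four letter names (E-F-G-A), so the interval is some kind of fourth.
Counting semitones, Eb2→Ab2 is 5, which is the perfect fourth.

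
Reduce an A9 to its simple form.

augmented 2nd

Each octave removed subtracts seven from the number: 9 − 7 = 2.
That makes an augmented ninth a compound augmented second — an octave plus an augmented second.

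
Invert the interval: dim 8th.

A1

The rule of nine gives the new number: 9 − 8 = 1, so an octave becomes a unison.
Quality inverts too: diminished becomes augmented. That makes the inversion an augmented unison.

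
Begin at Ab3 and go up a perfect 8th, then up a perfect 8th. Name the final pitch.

Ab3 up a perfect octave → Ab4 (12 semitones).
Ab4 up a perfect octave → Ab5 (12 semitones).

Ab5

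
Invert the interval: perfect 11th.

perfect fifth

First reduce the compound perfect eleventh to its simple form, a perfect fourth.
The rule of nine gives the new number: 9 − 4 = 5, so a fourth becomes a fifth.
And perfect stays perfect under inversion, so we get a perfect fifth.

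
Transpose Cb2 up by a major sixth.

Ab2

Counting six letter names up from C lands on A.
Moving 9 semitones up from Cb2 (the size of a major sixth) reaches Ab2.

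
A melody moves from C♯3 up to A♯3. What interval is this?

C to A spans six letter names (C-D-E-F-G-A): a sixth.
Counting semitones, C#3→A#3 is 9, which is the major sixth.

major 6th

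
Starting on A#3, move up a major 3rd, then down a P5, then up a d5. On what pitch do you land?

Up a major third from A#3: C##4 (4 semitones up).
A perfect fifth down from C##4 is F##3.
Up a diminished fifth from F##3: C#4 (6 semitones up).

C#4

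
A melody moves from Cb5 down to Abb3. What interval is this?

major 10th

Descending from Cb5 to Abb3 is the same interval as ascending Abb3 to Cb5.
A to C spans three letter names (A-B-C), plus an octave, so the interval is some kind of tenth.
The major tenth spans 16 semitones, and Abb3 to Cb5 is exactly 16 semitones — so this is a major tenth.
(Equivalently, a compound major third: a major third plus an octave.)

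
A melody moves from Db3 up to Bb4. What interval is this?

D to B spans six letter names (D-E-F-G-A-B), plus an octave: a thirteenth.
Counting semitones, Db3→Bb4 is 21, which is the major thirteenth.
(Equivalently, a compound major sixth: a major sixth plus an octave.)

major 13th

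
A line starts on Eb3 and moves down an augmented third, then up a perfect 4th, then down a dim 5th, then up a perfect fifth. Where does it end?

Eb3 down an augmented third → Cbb3 (5 semitones).
A perfect fourth up from Cbb3 is Fbb3.
A diminished fifth down from Fbb3 is Bbb2.
A perfect fifth up from Bbb2 is Fb3.

Fb3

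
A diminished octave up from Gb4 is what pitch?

Gbb5

For an octave the letter name doesn't change: still G, an octave up.
A diminished octave is 11 semitones; 11 semitones up from Gb4 gives Gbb5.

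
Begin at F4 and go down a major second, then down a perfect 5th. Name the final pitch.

F4 down a major second → Eb4 (2 semitones).
Eb4 down a perfect fifth → Ab3 (7 semitones).

Ab3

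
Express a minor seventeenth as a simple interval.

Take out 2 octaves (14 from the number): 17 − 14 = 3.
Quality carries through unchanged, so the simple form is a minor third.

minor third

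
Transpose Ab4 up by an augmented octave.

An octave keeps the letter name A, an octave up from A.
An augmented octave is 13 semitones; 13 semitones up from Ab4 gives A5.

A5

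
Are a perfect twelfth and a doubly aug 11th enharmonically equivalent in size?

Both span 19 semitones: a perfect twelfth and a doubly augmented eleventh are the same chromatic distance.

Yes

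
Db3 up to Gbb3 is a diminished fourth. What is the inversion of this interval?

augmented fifth

Inverted interval numbers add to nine, so a fourth pairs with a fifth (4 + 5 = 9).
The quality also flips — diminished becomes augmented — giving an augmented fifth.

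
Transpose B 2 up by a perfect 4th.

E 3

Four letter names up from B: E.
Moving 5 semitones up from B2 (the size of a perfect fourth) reaches E3.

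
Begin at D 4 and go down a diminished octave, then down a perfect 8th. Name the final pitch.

D sharp 2

Down a diminished octave from D4: D#3 (11 semitones down).
A perfect octave down from D#3 is D#2.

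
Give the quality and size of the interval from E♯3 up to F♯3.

E to F spans two letter names (E-F): a second.
At 1 semitone, E#3→F#3 falls one short of a major second: minor.

m2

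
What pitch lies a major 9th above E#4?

F##5

The ninth's letter: E up two letter names plus an octave → F.
A major ninth spans 14 semitones, so from E#4 the target pitch is F##5.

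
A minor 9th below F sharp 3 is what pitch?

Two letters down from F (plus an octave) reaches E.
A minor ninth is 13 semitones; 13 semitones down from F#3 gives E#2.

E sharp 2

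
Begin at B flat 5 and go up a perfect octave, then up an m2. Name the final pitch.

C flat 7

Bb5 up a perfect octave → Bb6 (12 semitones).
Bb6 up a minor second → Cb7 (1 semitone).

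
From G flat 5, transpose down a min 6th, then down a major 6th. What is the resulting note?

Gb5 down a minor sixth → Bb4 (8 semitones).
Down a major sixth from Bb4: Db4 (9 semitones down).

D flat 4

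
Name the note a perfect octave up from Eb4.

An octave keeps the letter name E, an octave up from E.
A perfect octave is 12 semitones; 12 semitones up from Eb4 gives Eb5.

Eb5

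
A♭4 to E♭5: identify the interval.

A to E spans five letter names (A-B-C-D-E) — that makes it a fifth of some quality.
Counting semitones, Ab4→Eb5 is 7, which is the perfect fifth.

perfect fifth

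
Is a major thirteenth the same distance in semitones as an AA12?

Yes

Both span 21 semitones: a major thirteenth and a doubly augmented twelfth are the same chromatic distance.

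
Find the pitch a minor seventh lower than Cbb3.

Seven letter names down from C: D.
A minor seventh is 10 semitones; 10 semitones down from Cbb3 gives Dbb2.

Dbb2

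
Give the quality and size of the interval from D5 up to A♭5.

D to A spans five letter names (D-E-F-G-A): a fifth.
D5 to Ab5 spans 6 semitones — one semitone narrower than the perfect fifth (7) — giving a diminished fifth.

diminished fifth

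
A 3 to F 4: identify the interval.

minor 6th

A to F spans six letter names (A-B-C-D-E-F): a sixth.
At 8 semitones, A3→F4 falls one short of a major sixth: minor.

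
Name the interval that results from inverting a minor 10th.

First reduce the compound minor tenth to its simple form, a minor third.
The rule of nine gives the new number: 9 − 3 = 6, so a third becomes a sixth.
The quality also flips — minor becomes major — giving a major sixth.

major sixth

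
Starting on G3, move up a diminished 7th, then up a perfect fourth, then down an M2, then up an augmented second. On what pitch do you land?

Up a diminished seventh from G3: Fb4 (9 semitones up).
Up a perfect fourth from Fb4: Bbb4 (5 semitones up).
Bbb4 down a major second → Abb4 (2 semitones).
Abb4 up an augmented second → Bb4 (3 semitones).

Bb4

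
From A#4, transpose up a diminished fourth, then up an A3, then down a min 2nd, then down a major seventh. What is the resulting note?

F##4

A diminished fourth up from A#4 is D5.
D5 up an augmented third → F##5 (5 semitones).
Down a minor second from F##5: E##5 (1 semitone down).
E##5 down a major seventh → F##4 (11 semitones).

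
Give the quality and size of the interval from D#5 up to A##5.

augmented fifth

D to A spans five letter names (D-E-F-G-A): a fifth.
A perfect fifth would be 7 semitones; D#5 to A##5 is 8, one semitone wider, so the interval is augmented.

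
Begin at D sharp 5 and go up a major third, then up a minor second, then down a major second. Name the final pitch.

D#5 up a major third → F##5 (4 semitones).
Up a minor second from F##5: G#5 (1 semitone up).
A major second down from G#5 is F#5.

F sharp 5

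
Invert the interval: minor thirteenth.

major third

First reduce the compound minor thirteenth to its simple form, a minor sixth.
The rule of nine gives the new number: 9 − 6 = 3, so a sixth becomes a third.
And minor becomes major under inversion, so we get a major third.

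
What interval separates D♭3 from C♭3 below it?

major second

Descending from Db3 to Cb3 is the same interval as ascending Cb3 to Db3.
C to D spans two letter names (C-D): a second.
Cb3 to Db3 is 2 semitones, matching the major second exactly, so the quality is major.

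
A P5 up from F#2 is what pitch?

C#3

Counting five letter names up from F lands on C.
Moving 7 semitones up from F#2 (the size of a perfect fifth) reaches C#3.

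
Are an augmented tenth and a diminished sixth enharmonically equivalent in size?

No

An augmented tenth spans 17 semitones; a diminished sixth spans 7 semitones. They differ by 10.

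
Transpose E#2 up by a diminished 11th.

A3

The eleventh's letter: E up four letter names plus an octave → A.
A diminished eleventh spans 16 semitones, so from E#2 the target pitch is A3.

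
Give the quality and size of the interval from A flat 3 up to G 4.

major seventh

A to G spans seven letter names (A-B-C-D-E-F-G), so the interval is some kind of seventh.
Ab3 to G4 is 11 semitones, matching the major seventh exactly, so the quality is major.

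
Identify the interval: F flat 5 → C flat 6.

F to C spans five letter names (F-G-A-B-C), so the interval is some kind of fifth.
Fb5 to Cb6 is 7 semitones, matching the perfect fifth exactly, so the quality is perfect.

perfect fifth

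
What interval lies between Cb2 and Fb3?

C to F spans four letter names (C-D-E-F), plus an octave: an eleventh.
Counting semitones, Cb2→Fb3 is 17, which is the perfect eleventh.
(Equivalently, a compound perfect fourth: a perfect fourth plus an octave.)

P11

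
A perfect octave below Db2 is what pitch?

Db1

An octave keeps the letter name D, an octave down from D.
A perfect octave is 12 semitones; 12 semitones down from Db2 gives Db1.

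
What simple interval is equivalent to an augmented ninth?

A2

Each octave removed subtracts seven from the number: 9 − 7 = 2.
So an augmented ninth is an octave plus an augmented second. The quality is unchanged.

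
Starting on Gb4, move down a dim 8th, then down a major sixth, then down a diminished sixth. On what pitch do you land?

Gb4 down a diminished octave → G3 (11 semitones).
A major sixth down from G3 is Bb2.
Down a diminished sixth from Bb2: D#2 (7 semitones down).

D#2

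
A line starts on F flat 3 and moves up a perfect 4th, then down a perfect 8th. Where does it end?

B double-flat 2

Up a perfect fourth from Fb3: Bbb3 (5 semitones up).
Bbb3 down a perfect octave → Bbb2 (12 semitones).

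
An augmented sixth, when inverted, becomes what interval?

Interval numbers invert to sum to nine: 6 + 3 = 9, so a sixth inverts to a third.
The quality also flips — augmented becomes diminished — giving a diminished third.

diminished third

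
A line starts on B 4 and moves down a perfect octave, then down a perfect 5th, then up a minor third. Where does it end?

G 3

Down a perfect octave from B4: B3 (12 semitones down).
B3 down a perfect fifth → E3 (7 semitones).
A minor third up from E3 is G3.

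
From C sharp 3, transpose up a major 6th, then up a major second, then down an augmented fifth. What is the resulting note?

A major sixth up from C#3 is A#3.
A major second up from A#3 is B#3.
An augmented fifth down from B#3 is E3.

E 3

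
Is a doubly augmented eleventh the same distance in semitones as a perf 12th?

A doubly augmented eleventh spans 19 semitones, and a perfect twelfth also spans 19 semitones — they're enharmonic.

Yes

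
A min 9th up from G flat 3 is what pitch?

The ninth's letter: G up two letter names plus an octave → A.
A minor ninth is 13 semitones; 13 semitones up from Gb3 gives Abb4.

A double-flat 4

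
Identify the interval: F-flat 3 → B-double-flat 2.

Descending from Fb3 to Bbb2 is the same interval as ascending Bbb2 to Fb3.
B to F spans five letter names (B-C-D-E-F), so the interval is some kind of fifth.
Counting semitones, Bbb2→Fb3 is 7, which is the perfect fifth.

perfect 5th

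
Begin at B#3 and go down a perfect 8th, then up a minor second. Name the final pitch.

B#3 down a perfect octave → B#2 (12 semitones).
Up a minor second from B#2: C#3 (1 semitone up).

C#3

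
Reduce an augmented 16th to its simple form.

augmented second

Take out 2 octaves (14 from the number): 16 − 14 = 2.
So an augmented sixteenth is 2 octaves plus an augmented second. The quality is unchanged.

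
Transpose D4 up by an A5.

Five letter names up from D: A.
An augmented fifth is 8 semitones; 8 semitones up from D4 gives A#4.

A#4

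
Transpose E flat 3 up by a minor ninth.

F flat 4

The ninth's letter: E up two letter names plus an octave → F.
A minor ninth spans 13 semitones, so from Eb3 the target pitch is Fb4.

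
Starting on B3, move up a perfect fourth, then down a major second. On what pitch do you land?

A perfect fourth up from B3 is E4.
Down a major second from E4: D4 (2 semitones down).

D4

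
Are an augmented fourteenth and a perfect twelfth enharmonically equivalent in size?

An augmented fourteenth spans 24 semitones; a perfect twelfth spans 19 semitones. They differ by 5.

No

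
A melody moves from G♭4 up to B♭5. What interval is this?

major 10th

G to B spans three letter names (G-A-B), plus an octave: a tenth.
Gb4 to Bb5 is 16 semitones, matching the major tenth exactly, so the quality is major.
(Equivalently, a compound major third: a major third plus an octave.)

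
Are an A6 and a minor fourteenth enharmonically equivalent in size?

No

10 semitones (augmented sixth) vs 22 semitones (minor fourteenth): not equal.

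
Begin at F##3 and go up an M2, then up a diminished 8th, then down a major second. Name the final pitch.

F#4

A major second up from F##3 is G##3.
Up a diminished octave from G##3: G#4 (11 semitones up).
Down a major second from G#4: F#4 (2 semitones down).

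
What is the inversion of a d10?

First reduce the compound diminished tenth to its simple form, a diminished third.
The rule of nine gives the new number: 9 − 3 = 6, so a third becomes a sixth.
And diminished becomes augmented under inversion, so we get an augmented sixth.

A6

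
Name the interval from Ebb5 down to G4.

diminished 6th

Descending from Ebb5 to G4 is the same interval as ascending G4 to Ebb5.
G to E spans six letter names (G-A-B-C-D-E) — that makes it a sixth of some quality.
A major sixth would be 9 semitones; G4 to Ebb5 is 7, two semitones narrower, so the interval is diminished.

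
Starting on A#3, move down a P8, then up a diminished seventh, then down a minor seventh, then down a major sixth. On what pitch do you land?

C2

A perfect octave down from A#3 is A#2.
Up a diminished seventh from A#2: G3 (9 semitones up).
A minor seventh down from G3 is A2.
A2 down a major sixth → C2 (9 semitones).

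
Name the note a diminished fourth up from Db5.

Four letter names up from D: G.
A diminished fourth is 4 semitones; 4 semitones up from Db5 gives Gbb5.

Gbb5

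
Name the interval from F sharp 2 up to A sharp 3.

F to A spans three letter names (F-G-A), plus an octave, so the interval is some kind of tenth.
The major tenth spans 16 semitones, and F#2 to A#3 is exactly 16 semitones — so this is a major tenth.
(Equivalently, a compound major third: a major third plus an octave.)

major tenth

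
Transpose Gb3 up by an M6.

Six letter names up from G: E.
A major sixth spans 9 semitones, so from Gb3 the target pitch is Eb4.

Eb4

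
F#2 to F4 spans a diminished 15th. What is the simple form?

diminished 8th

Take out an octave (7 from the number): 15 − 7 = 8.
Quality carries through unchanged, so the simple form is a diminished octave.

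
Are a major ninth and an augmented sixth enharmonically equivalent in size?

A major ninth is 14 semitones but an augmented sixth is 10 semitones — different sizes.

No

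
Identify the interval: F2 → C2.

Descending from F2 to C2 is the same interval as ascending C2 to F2.
C to F spans four letter names (C-D-E-F) — that makes it a fourth of some quality.
C2 to F2 is 5 semitones, matching the perfect fourth exactly, so the quality is perfect.

P4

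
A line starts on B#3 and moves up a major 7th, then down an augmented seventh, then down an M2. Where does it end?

A3

B#3 up a major seventh → A##4 (11 semitones).
Down an augmented seventh from A##4: B3 (12 semitones down).
A major second down from B3 is A3.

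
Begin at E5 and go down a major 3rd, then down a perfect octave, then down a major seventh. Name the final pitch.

E5 down a major third → C5 (4 semitones).
Down a perfect octave from C5: C4 (12 semitones down).
Down a major seventh from C4: Db3 (11 semitones down).

Db3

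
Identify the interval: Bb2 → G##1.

doubly diminished tenth

Descending from Bb2 to G##1 is the same interval as ascending G##1 to Bb2.
G to B spans three letter names (G-A-B), plus an octave — that makes it a tenth of some quality.
The major tenth is 16 semitones; here we have 13, three semitones narrower: doubly diminished.
(Equivalently, a compound doubly diminished third: a doubly diminished third plus an octave.)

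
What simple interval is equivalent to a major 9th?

Each octave removed subtracts seven from the number: 9 − 7 = 2.
So a major ninth is an octave plus a major second. The quality is unchanged.

major second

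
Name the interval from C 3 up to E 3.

C to E spans three letter names (C-D-E) — that makes it a third of some quality.
Counting semitones, C3→E3 is 4, which is the major third.

major 3rd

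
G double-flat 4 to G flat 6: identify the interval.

augmented fifteenth

G to G is the same letter name, plus 2 octaves, so the interval is some kind of fifteenth.
Gbb4 to Gb6 spans 25 semitones — one semitone wider than the perfect fifteenth (24) — giving an augmented fifteenth.
(Equivalently, a compound augmented octave: an augmented octave plus an octave.)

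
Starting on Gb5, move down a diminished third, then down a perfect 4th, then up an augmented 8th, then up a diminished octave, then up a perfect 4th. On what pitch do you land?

E7

Gb5 down a diminished third → E5 (2 semitones).
E5 down a perfect fourth → B4 (5 semitones).
B4 up an augmented octave → B#5 (13 semitones).
Up a diminished octave from B#5: B6 (11 semitones up).
A perfect fourth up from B6 is E7.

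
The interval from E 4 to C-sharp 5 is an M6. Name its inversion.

minor third

The rule of nine gives the new number: 9 − 6 = 3, so a sixth becomes a third.
And major becomes minor under inversion, so we get a minor third.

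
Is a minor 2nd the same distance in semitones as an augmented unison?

A minor second = 1 semitone = an augmented unison; enharmonically equal.

Yes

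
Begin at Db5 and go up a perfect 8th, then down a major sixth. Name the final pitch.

Fb5

Db5 up a perfect octave → Db6 (12 semitones).
Db6 down a major sixth → Fb5 (9 semitones).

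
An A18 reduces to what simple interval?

Each octave removed subtracts seven from the number: 18 − 14 = 4.
Quality carries through unchanged, so the simple form is an augmented fourth.

A4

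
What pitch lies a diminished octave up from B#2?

B3

The letter stays B (same as the start), shifted an octave up.
A diminished octave spans 11 semitones, so from B#2 the target pitch is B3.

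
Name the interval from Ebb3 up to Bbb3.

perfect fifth

E to B spans five letter names (E-F-G-A-B), so the interval is some kind of fifth.
The perfect fifth spans 7 semitones, and Ebb3 to Bbb3 is exactly 7 semitones — so this is a perfect fifth.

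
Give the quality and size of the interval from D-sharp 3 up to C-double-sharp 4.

M7

D to C spans seven letter names (D-E-F-G-A-B-C), so the interval is some kind of seventh.
The major seventh spans 11 semitones, and D#3 to C##4 is exactly 11 semitones — so this is a major seventh.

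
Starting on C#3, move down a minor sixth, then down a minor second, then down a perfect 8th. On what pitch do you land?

D##1

C#3 down a minor sixth → E#2 (8 semitones).
A minor second down from E#2 is D##2.
Down a perfect octave from D##2: D##1 (12 semitones down).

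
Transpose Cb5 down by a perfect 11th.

Gb3

Counting four letter names plus an octave down from C lands on G.
Moving 17 semitones down from Cb5 (the size of a perfect eleventh) reaches Gb3.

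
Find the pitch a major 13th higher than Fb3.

Db5

Six letters up from F (plus an octave) reaches D.
A major thirteenth spans 21 semitones, so from Fb3 the target pitch is Db5.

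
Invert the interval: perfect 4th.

Interval numbers invert to sum to nine: 4 + 5 = 9, so a fourth inverts to a fifth.
The quality also flips — perfect stays perfect — giving a perfect fifth.

P5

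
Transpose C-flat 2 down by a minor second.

B-flat 1

Counting two letter names down from C lands on B.
A minor second spans 1 semitone, so from Cb2 the target pitch is Bb1.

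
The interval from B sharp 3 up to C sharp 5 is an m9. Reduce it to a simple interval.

Subtracting seven from the interval number removes an octave: 9 − 7 = 2.
Quality carries through unchanged, so the simple form is a minor second.

m2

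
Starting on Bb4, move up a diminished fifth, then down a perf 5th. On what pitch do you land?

Bbb4

Up a diminished fifth from Bb4: Fb5 (6 semitones up).
A perfect fifth down from Fb5 is Bbb4.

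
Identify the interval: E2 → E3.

P8

E to E is the same letter name, plus an octave, so the interval is some kind of octave.
E2 to E3 is 12 semitones, matching the perfect octave exactly, so the quality is perfect.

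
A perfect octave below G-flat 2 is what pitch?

An octave keeps the letter name G, an octave down from G.
A perfect octave is 12 semitones; 12 semitones down from Gb2 gives Gb1.

G-flat 1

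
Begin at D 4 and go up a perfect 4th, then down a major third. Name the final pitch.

D4 up a perfect fourth → G4 (5 semitones).
G4 down a major third → Eb4 (4 semitones).

E flat 4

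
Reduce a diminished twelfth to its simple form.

diminished fifth

Each octave removed subtracts seven from the number: 12 − 7 = 5.
That makes a diminished twelfth a compound diminished fifth — an octave plus a diminished fifth.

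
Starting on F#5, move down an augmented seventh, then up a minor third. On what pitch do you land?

Bbb4

Down an augmented seventh from F#5: Gb4 (12 semitones down).
Gb4 up a minor third → Bbb4 (3 semitones).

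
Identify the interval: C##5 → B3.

Descending from C##5 to B3 is the same interval as ascending B3 to C##5.
B to C spans two letter names (B-C), plus an octave — that makes it a ninth of some quality.
B3 to C##5 spans 15 semitones — one semitone wider than the major ninth (14) — giving an augmented ninth.
(Equivalently, a compound augmented second: an augmented second plus an octave.)

augmented ninth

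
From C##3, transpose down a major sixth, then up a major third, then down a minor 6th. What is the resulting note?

B##1

A major sixth down from C##3 is E#2.
E#2 up a major third → G##2 (4 semitones).
Down a minor sixth from G##2: B##1 (8 semitones down).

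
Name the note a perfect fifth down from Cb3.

Five letter names down from C: F.
A perfect fifth is 7 semitones; 7 semitones down from Cb3 gives Fb2.

Fb2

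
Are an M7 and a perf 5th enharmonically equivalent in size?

No

11 semitones (major seventh) vs 7 semitones (perfect fifth): not equal.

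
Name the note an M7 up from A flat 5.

Seven letter names up from A: G.
A major seventh spans 11 semitones, so from Ab5 the target pitch is G6.

G 6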